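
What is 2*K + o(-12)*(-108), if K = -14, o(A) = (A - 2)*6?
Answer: 9044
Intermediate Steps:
o(A) = -12 + 6*A (o(A) = (-2 + A)*6 = -12 + 6*A)
2*K + o(-12)*(-108) = 2*(-14) + (-12 + 6*(-12))*(-108) = -28 + (-12 - 72)*(-108) = -28 - 84*(-108) = -28 + 9072 = 9044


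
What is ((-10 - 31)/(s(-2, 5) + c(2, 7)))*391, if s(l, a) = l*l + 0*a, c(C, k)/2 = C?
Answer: -16031/8 ≈ -2003.9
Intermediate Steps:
c(C, k) = 2*C
s(l, a) = l² (s(l, a) = l² + 0 = l²)
((-10 - 31)/(s(-2, 5) + c(2, 7)))*391 = ((-10 - 31)/((-2)² + 2*2))*391 = -41/(4 + 4)*391 = -41/8*391 = -16031/8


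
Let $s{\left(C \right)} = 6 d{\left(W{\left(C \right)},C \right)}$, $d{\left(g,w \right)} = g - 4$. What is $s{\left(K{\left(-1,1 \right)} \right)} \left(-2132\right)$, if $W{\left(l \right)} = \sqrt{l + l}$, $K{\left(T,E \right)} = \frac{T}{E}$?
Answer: $51168 - 12792 i \sqrt{2} \approx 51168.0 - 18091.0 i$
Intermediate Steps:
$W{\left(l \right)} = \sqrt{2} \sqrt{l}$ ($W{\left(l \right)} = \sqrt{2 l} = \sqrt{2} \sqrt{l}$)
$d{\left(g,w \right)} = -4 + g$
$s{\left(C \right)} = -24 + 6 \sqrt{2} \sqrt{C}$ ($s{\left(C \right)} = 6 \left(-4 + \sqrt{2} \sqrt{C}\right) = -24 + 6 \sqrt{2} \sqrt{C}$)
$s{\left(K{\left(-1,1 \right)} \right)} \left(-2132\right) = \left(-24 + 6 \sqrt{2} \sqrt{- 1^{-1}}\right) \left(-2132\right) = \left(-24 + 6 \sqrt{2} \sqrt{\left(-1\right) 1}\right) \left(-2132\right) = \left(-24 + 6 \sqrt{2} \sqrt{-1}\right) \left(-2132\right) = \left(-24 + 6 \sqrt{2} i\right) \left(-2132\right) = \left(-24 + 6 i \sqrt{2}\right) \left(-2132\right) = 51168 - 12792 i \sqrt{2}$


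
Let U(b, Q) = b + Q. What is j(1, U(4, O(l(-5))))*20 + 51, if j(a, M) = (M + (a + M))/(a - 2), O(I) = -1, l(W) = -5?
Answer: -89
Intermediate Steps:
U(b, Q) = Q + b
j(a, M) = (a + 2*M)/(-2 + a) (j(a, M) = (M + (M + a))/(-2 + a) = (a + 2*M)/(-2 + a))
j(1, U(4, O(l(-5))))*20 + 51 = ((1 + 2*(-1 + 4))/(-2 + 1))*20 + 51 = ((1 + 2*3)/(-1))*20 + 51 = -(1 + 6)*20 + 51 = -1*7*20 + 51 = -7*20 + 51 = -140 + 51 = -89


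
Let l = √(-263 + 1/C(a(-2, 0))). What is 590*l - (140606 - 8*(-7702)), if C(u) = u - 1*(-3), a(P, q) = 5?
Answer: -202222 + 295*I*√4206/2 ≈ -2.0222e+5 + 9565.9*I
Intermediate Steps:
C(u) = 3 + u (C(u) = u + 3 = 3 + u)
l = I*√4206/4 (l = √(-263 + 1/(3 + 5)) = √(-263 + 1/8) = √(-263 + ⅛) = √(-2103/8) = I*√4206/4 ≈ 16.213*I)
590*l - (140606 - 8*(-7702)) = 590*(I*√4206/4) - (140606 - 8*(-7702)) = 295*I*√4206/2 - (140606 - 1*(-61616)) = 295*I*√4206/2 - (140606 + 61616) = 295*I*√4206/2 - 1*202222 = 295*I*√4206/2 - 202222 = -202222 + 295*I*√4206/2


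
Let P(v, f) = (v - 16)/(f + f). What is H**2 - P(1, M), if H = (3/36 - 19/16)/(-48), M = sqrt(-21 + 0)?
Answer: 2809/5308416 - 5*I*sqrt(21)/14 ≈ 0.00052916 - 1.6366*I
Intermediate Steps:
M = I*sqrt(21) (M = sqrt(-21) = I*sqrt(21) ≈ 4.5826*I)
P(v, f) = (-16 + v)/(2*f) (P(v, f) = (-16 + v)/((2*f)) = (-16 + v)*(1/(2*f)) = (-16 + v)/(2*f))
H = 53/2304 (H = (3*(1/36) - 19*1/16)*(-1/48) = (1/12 - 19/16)*(-1/48) = -53/48*(-1/48) = 53/2304 ≈ 0.023003)
H**2 - P(1, M) = (53/2304)**2 - (-16 + 1)/(2*(I*sqrt(21))) = 2809/5308416 - (-I*sqrt(21)/21)*(-15)/2 = 2809/5308416 - 5*I*sqrt(21)/14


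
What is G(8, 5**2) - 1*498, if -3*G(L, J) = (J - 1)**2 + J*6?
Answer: -740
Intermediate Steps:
G(L, J) = -2*J - (-1 + J)**2/3 (G(L, J) = -((J - 1)**2 + J*6)/3 = -((-1 + J)**2 + 6*J)/3 = -2*J - (-1 + J)**2/3)
G(8, 5**2) - 1*498 = (-2*5**2 - (-1 + 5**2)**2/3) - 1*498 = (-2*25 - (-1 + 25)**2/3) - 498 = (-50 - 1/3*24**2) - 498 = (-50 - 1/3*576) - 498 = (-50 - 192) - 498 = -242 - 498 = -740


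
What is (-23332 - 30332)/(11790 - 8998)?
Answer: -6708/349 ≈ -19.221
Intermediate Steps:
(-23332 - 30332)/(11790 - 8998) = -53664/2792 = -53664*1/2792 = -6708/349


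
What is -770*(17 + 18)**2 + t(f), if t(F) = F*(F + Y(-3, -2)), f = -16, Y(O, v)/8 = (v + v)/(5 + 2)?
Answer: -6600446/7 ≈ -9.4292e+5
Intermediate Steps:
Y(O, v) = 16*v/7 (Y(O, v) = 8*((v + v)/(5 + 2)) = 8*((2*v)/7) = 8*((2*v)*(1/7)) = 8*(2*v/7) = 16*v/7)
t(F) = F*(-32/7 + F) (t(F) = F*(F + (16/7)*(-2)) = F*(F - 32/7) = F*(-32/7 + F))
-770*(17 + 18)**2 + t(f) = -770*(17 + 18)**2 + (1/7)*(-16)*(-32 + 7*(-16)) = -770*35**2 + (1/7)*(-16)*(-32 - 112) = -770*1225 + (1/7)*(-16)*(-144) = -943250 + 2304/7 = -6600446/7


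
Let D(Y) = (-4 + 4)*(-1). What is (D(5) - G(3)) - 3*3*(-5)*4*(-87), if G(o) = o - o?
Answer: -15660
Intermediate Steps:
G(o) = 0
D(Y) = 0 (D(Y) = 0*(-1) = 0)
(D(5) - G(3)) - 3*3*(-5)*4*(-87) = (0 - 1*0) - 3*3*(-5)*4*(-87) = (0 + 0) - (-45)*4*(-87) = 0 - 3*(-60)*(-87) = 0 + 180*(-87) = 0 - 15660 = -15660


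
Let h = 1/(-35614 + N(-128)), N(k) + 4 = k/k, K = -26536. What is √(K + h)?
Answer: I*√33662791838921/35617 ≈ 162.9*I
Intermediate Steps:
N(k) = -3 (N(k) = -4 + k/k = -4 + 1 = -3)
h = -1/35617 (h = 1/(-35614 - 3) = 1/(-35617) = -1/35617 ≈ -2.8076e-5)
√(K + h) = √(-26536 - 1/35617) = √(-945132713/35617) = I*√33662791838921/35617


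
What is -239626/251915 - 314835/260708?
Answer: -141784074233/65676255820 ≈ -2.1588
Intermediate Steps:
-239626/251915 - 314835/260708 = -141784074233/65676255820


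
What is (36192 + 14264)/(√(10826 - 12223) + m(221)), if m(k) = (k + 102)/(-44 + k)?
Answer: 1442309988/21935471 - 790368012*I*√1397/21935471 ≈ 65.752 - 1346.7*I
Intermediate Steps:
m(k) = (102 + k)/(-44 + k)
(36192 + 14264)/(√(10826 - 12223) + m(221)) = (36192 + 14264)/(√(10826 - 12223) + (102 + 221)/(-44 + 221)) = 50456/(√(-1397) + 323/177) = 50456/(I*√1397 + (1/177)*323) = 50456/(I*√1397 + 323/177) = 50456/(323/177 + I*√1397)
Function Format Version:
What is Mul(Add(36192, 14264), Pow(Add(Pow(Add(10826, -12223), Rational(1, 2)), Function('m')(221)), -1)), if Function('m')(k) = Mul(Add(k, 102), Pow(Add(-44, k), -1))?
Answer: Add(Rational(1442309988, 21935471), Mul(Rational(-790368012, 21935471), I, Pow(1397, Rational(1, 2)))) ≈ Add(65.752, Mul(-1346.7, I))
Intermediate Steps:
Function('m')(k) = Mul(Pow(Add(-44, k), -1), Add(102, k)) (Function('m')(k) = Mul(Add(102, k), Pow(Add(-44, k), -1)) = Mul(Pow(Add(-44, k), -1), Add(102, k)))
Mul(Add(36192, 14264), Pow(Add(Pow(Add(10826, -12223), Rational(1, 2)), Function('m')(221)), -1)) = Mul(Add(36192, 14264), Pow(Add(Pow(Add(10826, -12223), Rational(1, 2)), Mul(Pow(Add(-44, 221), -1), Add(102, 221))), -1)) = Mul(50456, Pow(Add(Pow(-1397, Rational(1, 2)), Mul(Pow(177, -1), 323)), -1)) = Mul(50456, Pow(Add(Mul(I, Pow(1397, Rational(1, 2))), Mul(Rational(1, 177), 323)), -1)) = Mul(50456, Pow(Add(Mul(I, Pow(1397, Rational(1, 2))), Rational(323, 177)), -1)) = Mul(50456, Pow(Add(Rational(323, 177), Mul(I, Pow(1397, Rational(1, 2)))), -1))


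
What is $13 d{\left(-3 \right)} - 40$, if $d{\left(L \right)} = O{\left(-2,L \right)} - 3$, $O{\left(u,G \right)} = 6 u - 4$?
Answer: $-287$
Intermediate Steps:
$O{\left(u,G \right)} = -4 + 6 u$
$d{\left(L \right)} = -19$ ($d{\left(L \right)} = \left(-4 + 6 \left(-2\right)\right) - 3 = \left(-4 - 12\right) - 3 = -16 - 3 = -19$)
$13 d{\left(-3 \right)} - 40 = 13 \left(-19\right) - 40 = -247 - 40 = -287$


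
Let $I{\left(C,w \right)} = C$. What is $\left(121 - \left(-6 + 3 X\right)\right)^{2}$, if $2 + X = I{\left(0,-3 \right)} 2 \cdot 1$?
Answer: $17689$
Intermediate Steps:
$X = -2$ ($X = -2 + 0 \cdot 2 \cdot 1 = -2 + 0 \cdot 1 = -2 + 0 = -2$)
$\left(121 - \left(-6 + 3 X\right)\right)^{2} = \left(121 - -12\right)^{2} = \left(121 + \left(6 + 6\right)\right)^{2} = \left(121 + 12\right)^{2} = 133^{2} = 17689$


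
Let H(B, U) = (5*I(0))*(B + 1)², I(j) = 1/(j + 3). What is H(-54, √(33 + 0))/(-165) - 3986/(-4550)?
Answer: -6193168/225225 ≈ -27.498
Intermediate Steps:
I(j) = 1/(3 + j)
H(B, U) = 5*(1 + B)²/3 (H(B, U) = (5/(3 + 0))*(B + 1)² = (5/3)*(1 + B)² = (5*(⅓))*(1 + B)² = 5*(1 + B)²/3)
H(-54, √(33 + 0))/(-165) - 3986/(-4550) = (5*(1 - 54)²/3)/(-165) - 3986/(-4550) = ((5/3)*(-53)²)*(-1/165) - 3986*(-1/4550) = ((5/3)*2809)*(-1/165) + 1993/2275 = (14045/3)*(-1/165) + 1993/2275 = -2809/99 + 1993/2275 = -6193168/225225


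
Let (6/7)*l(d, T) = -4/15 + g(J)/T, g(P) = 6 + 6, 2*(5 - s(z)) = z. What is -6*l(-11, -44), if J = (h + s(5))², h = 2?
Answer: 623/165 ≈ 3.7758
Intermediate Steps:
s(z) = 5 - z/2
J = 81/4 (J = (2 + (5 - ½*5))² = (2 + (5 - 5/2))² = (2 + 5/2)² = (9/2)² = 81/4 ≈ 20.250)
g(P) = 12
l(d, T) = -14/45 + 14/T (l(d, T) = 7*(-4/15 + 12/T)/6 = -14/45 + 14/T)
-6*l(-11, -44) = -6*(-14/45 + 14/(-44)) = -6*(-14/45 + 14*(-1/44)) = -6*(-14/45 - 7/22) = -6*(-623/990) = 623/165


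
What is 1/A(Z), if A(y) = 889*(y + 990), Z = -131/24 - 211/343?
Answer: 1176/1028659741 ≈ 1.1432e-6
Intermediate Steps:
Z = -49997/8232 (Z = -131*1/24 - 211*1/343 = -131/24 - 211/343 = -49997/8232 ≈ -6.0735)
A(y) = 880110 + 889*y (A(y) = 889*(990 + y) = 880110 + 889*y)
1/A(Z) = 1/(880110 + 889*(-49997/8232)) = 1/(880110 - 6349619/1176) = 1/(1028659741/1176) = 1176/1028659741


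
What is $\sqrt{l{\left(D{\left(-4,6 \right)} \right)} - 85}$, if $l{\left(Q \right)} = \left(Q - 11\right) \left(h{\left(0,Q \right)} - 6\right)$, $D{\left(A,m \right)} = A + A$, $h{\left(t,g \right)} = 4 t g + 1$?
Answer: $\sqrt{10} \approx 3.1623$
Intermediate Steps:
$h{\left(t,g \right)} = 1 + 4 g t$ ($h{\left(t,g \right)} = 4 g t + 1 = 1 + 4 g t$)
$D{\left(A,m \right)} = 2 A$
$l{\left(Q \right)} = 55 - 5 Q$ ($l{\left(Q \right)} = \left(Q - 11\right) \left(\left(1 + 4 Q 0\right) - 6\right) = \left(-11 + Q\right) \left(\left(1 + 0\right) - 6\right) = \left(-11 + Q\right) \left(1 - 6\right) = \left(-11 + Q\right) \left(-5\right) = 55 - 5 Q$)
$\sqrt{l{\left(D{\left(-4,6 \right)} \right)} - 85} = \sqrt{\left(55 - 5 \cdot 2 \left(-4\right)\right) - 85} = \sqrt{\left(55 - -40\right) - 85} = \sqrt{\left(55 + 40\right) - 85} = \sqrt{95 - 85} = \sqrt{10}$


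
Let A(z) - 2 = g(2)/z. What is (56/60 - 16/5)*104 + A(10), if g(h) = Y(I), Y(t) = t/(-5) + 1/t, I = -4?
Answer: -140207/600 ≈ -233.68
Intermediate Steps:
Y(t) = 1/t - t/5 (Y(t) = t*(-⅕) + 1/t = -t/5 + 1/t = 1/t - t/5)
g(h) = 11/20 (g(h) = 1/(-4) - ⅕*(-4) = -¼ + ⅘ = 11/20)
A(z) = 2 + 11/(20*z)
(56/60 - 16/5)*104 + A(10) = (56/60 - 16/5)*104 + (2 + (11/20)/10) = (56*(1/60) - 16*⅕)*104 + (2 + (11/20)*(⅒)) = (14/15 - 16/5)*104 + (2 + 11/200) = -34/15*104 + 411/200 = -3536/15 + 411/200 = -140207/600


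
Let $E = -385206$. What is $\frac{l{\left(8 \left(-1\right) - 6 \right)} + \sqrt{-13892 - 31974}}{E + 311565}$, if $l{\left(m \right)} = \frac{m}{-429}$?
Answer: $- \frac{14}{31591989} - \frac{i \sqrt{45866}}{73641} \approx -4.4315 \cdot 10^{-7} - 0.0029082 i$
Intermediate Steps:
$l{\left(m \right)} = - \frac{m}{429}$ ($l{\left(m \right)} = m \left(- \frac{1}{429}\right) = - \frac{m}{429}$)
$\frac{l{\left(8 \left(-1\right) - 6 \right)} + \sqrt{-13892 - 31974}}{E + 311565} = \frac{- \frac{8 \left(-1\right) - 6}{429} + \sqrt{-13892 - 31974}}{-385206 + 311565} = \frac{- \frac{-8 - 6}{429} + \sqrt{-45866}}{-73641} = \left(\left(- \frac{1}{429}\right) \left(-14\right) + i \sqrt{45866}\right) \left(- \frac{1}{73641}\right) = \left(\frac{14}{429} + i \sqrt{45866}\right) \left(- \frac{1}{73641}\right) = - \frac{14}{31591989} - \frac{i \sqrt{45866}}{73641}$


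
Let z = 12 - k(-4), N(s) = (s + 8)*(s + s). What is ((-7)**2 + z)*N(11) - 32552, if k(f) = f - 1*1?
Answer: -4964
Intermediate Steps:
k(f) = -1 + f (k(f) = f - 1 = -1 + f)
N(s) = 2*s*(8 + s) (N(s) = (8 + s)*(2*s) = 2*s*(8 + s))
z = 17 (z = 12 - (-1 - 4) = 12 - 1*(-5) = 12 + 5 = 17)
((-7)**2 + z)*N(11) - 32552 = ((-7)**2 + 17)*(2*11*(8 + 11)) - 32552 = (49 + 17)*(2*11*19) - 32552 = 66*418 - 32552 = 27588 - 32552 = -4964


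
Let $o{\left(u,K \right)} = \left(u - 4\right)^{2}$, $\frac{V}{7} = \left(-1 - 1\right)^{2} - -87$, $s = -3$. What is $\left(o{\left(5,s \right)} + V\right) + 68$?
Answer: $706$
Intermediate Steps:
$V = 637$ ($V = 7 \left(\left(-1 - 1\right)^{2} - -87\right) = 7 \left(\left(-2\right)^{2} + 87\right) = 7 \left(4 + 87\right) = 7 \cdot 91 = 637$)
$o{\left(u,K \right)} = \left(-4 + u\right)^{2}$
$\left(o{\left(5,s \right)} + V\right) + 68 = \left(\left(-4 + 5\right)^{2} + 637\right) + 68 = \left(1^{2} + 637\right) + 68 = \left(1 + 637\right) + 68 = 638 + 68 = 706$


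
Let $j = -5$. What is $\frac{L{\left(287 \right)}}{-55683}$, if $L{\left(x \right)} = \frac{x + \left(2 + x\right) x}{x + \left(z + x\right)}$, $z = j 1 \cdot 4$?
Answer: $- \frac{41615}{15424191} \approx -0.002698$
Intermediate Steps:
$z = -20$ ($z = \left(-5\right) 1 \cdot 4 = \left(-5\right) 4 = -20$)
$L{\left(x \right)} = \frac{x + x \left(2 + x\right)}{-20 + 2 x}$ ($L{\left(x \right)} = \frac{x + \left(2 + x\right) x}{x + \left(-20 + x\right)} = \frac{x + x \left(2 + x\right)}{-20 + 2 x}$)
$\frac{L{\left(287 \right)}}{-55683} = \frac{\frac{1}{2} \cdot 287 \frac{1}{-10 + 287} \left(3 + 287\right)}{-55683} = \frac{1}{2} \cdot 287 \cdot \frac{1}{277} \cdot 290 \left(- \frac{1}{55683}\right) = \frac{41615}{277} \left(- \frac{1}{55683}\right) = - \frac{41615}{15424191}$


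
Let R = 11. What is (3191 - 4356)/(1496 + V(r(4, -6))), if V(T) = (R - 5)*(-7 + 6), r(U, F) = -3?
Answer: -233/298 ≈ -0.78188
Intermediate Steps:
V(T) = -6 (V(T) = (11 - 5)*(-7 + 6) = 6*(-1) = -6)
(3191 - 4356)/(1496 + V(r(4, -6))) = (3191 - 4356)/(1496 - 6) = -1165/1490 = -1165*1/1490 = -233/298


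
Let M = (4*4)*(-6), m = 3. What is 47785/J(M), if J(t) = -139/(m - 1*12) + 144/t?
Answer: 860130/251 ≈ 3426.8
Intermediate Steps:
M = -96 (M = 16*(-6) = -96)
J(t) = 139/9 + 144/t (J(t) = -139/(3 - 1*12) + 144/t = -139/(3 - 12) + 144/t = -139/(-9) + 144/t = -139*(-⅑) + 144/t = 139/9 + 144/t)
47785/J(M) = 47785/(139/9 + 144/(-96)) = 47785/(139/9 + 144*(-1/96)) = 47785/(139/9 - 3/2) = 47785/(251/18) = 47785*(18/251) = 860130/251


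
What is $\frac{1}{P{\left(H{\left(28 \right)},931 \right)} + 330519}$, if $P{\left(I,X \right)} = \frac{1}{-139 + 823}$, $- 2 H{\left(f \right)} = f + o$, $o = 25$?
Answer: $\frac{684}{226074997} \approx 3.0255 \cdot 10^{-6}$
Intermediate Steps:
$H{\left(f \right)} = - \frac{25}{2} - \frac{f}{2}$ ($H{\left(f \right)} = - \frac{f + 25}{2} = - \frac{25 + f}{2} = - \frac{25}{2} - \frac{f}{2}$)
$P{\left(I,X \right)} = \frac{1}{684}$
$\frac{1}{P{\left(H{\left(28 \right)},931 \right)} + 330519} = \frac{1}{\frac{1}{684} + 330519} = \frac{1}{\frac{226074997}{684}} = \frac{684}{226074997}$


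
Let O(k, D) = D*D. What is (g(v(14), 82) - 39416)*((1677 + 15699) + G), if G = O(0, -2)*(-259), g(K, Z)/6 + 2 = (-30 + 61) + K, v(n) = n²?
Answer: -621998440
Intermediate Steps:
O(k, D) = D²
g(K, Z) = 174 + 6*K (g(K, Z) = -12 + 6*((-30 + 61) + K) = -12 + 6*(31 + K) = -12 + (186 + 6*K) = 174 + 6*K)
G = -1036 (G = (-2)²*(-259) = 4*(-259) = -1036)
(g(v(14), 82) - 39416)*((1677 + 15699) + G) = ((174 + 6*14²) - 39416)*((1677 + 15699) - 1036) = ((174 + 6*196) - 39416)*(17376 - 1036) = ((174 + 1176) - 39416)*16340 = (1350 - 39416)*16340 = -38066*16340 = -621998440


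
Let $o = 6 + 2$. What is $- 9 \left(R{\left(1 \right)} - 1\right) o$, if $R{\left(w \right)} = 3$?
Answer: $-144$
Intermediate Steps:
$o = 8$
$- 9 \left(R{\left(1 \right)} - 1\right) o = - 9 \left(3 - 1\right) 8 = \left(-9\right) 2 \cdot 8 = \left(-18\right) 8 = -144$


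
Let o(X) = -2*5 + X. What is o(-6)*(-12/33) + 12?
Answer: 196/11 ≈ 17.818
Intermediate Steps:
o(X) = -10 + X
o(-6)*(-12/33) + 12 = (-10 - 6)*(-12/33) + 12 = -(-192)/33 + 12 = -16*(-4/11) + 12 = 64/11 + 12 = 196/11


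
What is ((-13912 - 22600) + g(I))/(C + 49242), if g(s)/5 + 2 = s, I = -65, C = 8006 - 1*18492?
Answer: -36847/38756 ≈ -0.95074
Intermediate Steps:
C = -10486 (C = 8006 - 18492 = -10486)
g(s) = -10 + 5*s
((-13912 - 22600) + g(I))/(C + 49242) = ((-13912 - 22600) + (-10 + 5*(-65)))/(-10486 + 49242) = (-36512 + (-10 - 325))/38756 = (-36512 - 335)*(1/38756) = -36847*1/38756 = -36847/38756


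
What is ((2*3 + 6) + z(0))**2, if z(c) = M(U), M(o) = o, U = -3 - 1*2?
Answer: 49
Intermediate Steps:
U = -5 (U = -3 - 2 = -5)
z(c) = -5
((2*3 + 6) + z(0))**2 = ((2*3 + 6) - 5)**2 = ((6 + 6) - 5)**2 = (12 - 5)**2 = 7**2 = 49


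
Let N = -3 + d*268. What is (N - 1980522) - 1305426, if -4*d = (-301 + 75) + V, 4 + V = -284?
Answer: -3251513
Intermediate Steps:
V = -288 (V = -4 - 284 = -288)
d = 257/2 (d = -((-301 + 75) - 288)/4 = -(-226 - 288)/4 = -¼*(-514) = 257/2 ≈ 128.50)
N = 34435 (N = -3 + (257/2)*268 = -3 + 34438 = 34435)
(N - 1980522) - 1305426 = (34435 - 1980522) - 1305426 = -1946087 - 1305426 = -3251513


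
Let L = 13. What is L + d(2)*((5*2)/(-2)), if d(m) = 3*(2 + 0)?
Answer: -17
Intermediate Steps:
d(m) = 6 (d(m) = 3*2 = 6)
L + d(2)*((5*2)/(-2)) = 13 + 6*((5*2)/(-2)) = 13 + 6*(10*(-½)) = 13 + 6*(-5) = 13 - 30 = -17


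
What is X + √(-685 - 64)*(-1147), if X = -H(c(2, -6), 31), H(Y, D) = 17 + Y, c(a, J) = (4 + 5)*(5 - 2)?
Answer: -44 - 1147*I*√749 ≈ -44.0 - 31391.0*I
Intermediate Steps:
c(a, J) = 27 (c(a, J) = 9*3 = 27)
X = -44 (X = -(17 + 27) = -1*44 = -44)
X + √(-685 - 64)*(-1147) = -44 + √(-685 - 64)*(-1147) = -44 + √(-749)*(-1147) = -44 + (I*√749)*(-1147) = -44 - 1147*I*√749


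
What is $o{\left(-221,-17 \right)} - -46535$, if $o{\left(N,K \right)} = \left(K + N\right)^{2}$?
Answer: $103179$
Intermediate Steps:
$o{\left(-221,-17 \right)} - -46535 = \left(-17 - 221\right)^{2} - -46535 = \left(-238\right)^{2} + 46535 = 56644 + 46535 = 103179$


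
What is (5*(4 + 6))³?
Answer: 125000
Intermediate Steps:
(5*(4 + 6))³ = (5*10)³ = 50³ = 125000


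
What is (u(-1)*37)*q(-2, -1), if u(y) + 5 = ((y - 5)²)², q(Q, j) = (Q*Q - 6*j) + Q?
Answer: 382136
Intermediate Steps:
q(Q, j) = Q + Q² - 6*j (q(Q, j) = (Q² - 6*j) + Q = Q + Q² - 6*j)
u(y) = -5 + (-5 + y)⁴ (u(y) = -5 + ((y - 5)²)² = -5 + ((-5 + y)²)² = -5 + (-5 + y)⁴)
(u(-1)*37)*q(-2, -1) = ((-5 + (-5 - 1)⁴)*37)*(-2 + (-2)² - 6*(-1)) = ((-5 + (-6)⁴)*37)*(-2 + 4 + 6) = ((-5 + 1296)*37)*8 = (1291*37)*8 = 47767*8 = 382136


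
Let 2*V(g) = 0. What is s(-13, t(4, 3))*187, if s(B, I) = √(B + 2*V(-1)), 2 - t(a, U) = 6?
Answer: 187*I*√13 ≈ 674.24*I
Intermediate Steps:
V(g) = 0 (V(g) = (½)*0 = 0)
t(a, U) = -4 (t(a, U) = 2 - 1*6 = 2 - 6 = -4)
s(B, I) = √B (s(B, I) = √(B + 2*0) = √(B + 0) = √B)
s(-13, t(4, 3))*187 = √(-13)*187 = (I*√13)*187 = 187*I*√13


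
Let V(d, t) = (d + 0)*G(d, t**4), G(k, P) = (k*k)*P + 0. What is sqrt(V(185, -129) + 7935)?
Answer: 14*sqrt(8945774675610) ≈ 4.1873e+7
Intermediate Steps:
G(k, P) = P*k**2 (G(k, P) = k**2*P + 0 = P*k**2 + 0 = P*k**2)
V(d, t) = d**3*t**4 (V(d, t) = (d + 0)*(t**4*d**2) = d*(d**2*t**4) = d**3*t**4)
sqrt(V(185, -129) + 7935) = sqrt(185**3*(-129)**4 + 7935) = sqrt(6331625*276922881 + 7935) = sqrt(1753371836411625 + 7935) = sqrt(1753371836419560) = 14*sqrt(8945774675610)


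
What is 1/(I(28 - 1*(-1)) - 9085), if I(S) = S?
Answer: -1/9056 ≈ -0.00011042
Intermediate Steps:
1/(I(28 - 1*(-1)) - 9085) = 1/((28 - 1*(-1)) - 9085) = 1/((28 + 1) - 9085) = 1/(29 - 9085) = 1/(-9056) = -1/9056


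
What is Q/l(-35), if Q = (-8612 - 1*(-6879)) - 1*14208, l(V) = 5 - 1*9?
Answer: 15941/4 ≈ 3985.3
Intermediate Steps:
l(V) = -4 (l(V) = 5 - 9 = -4)
Q = -15941 (Q = (-8612 + 6879) - 14208 = -1733 - 14208 = -15941)
Q/l(-35) = -15941/(-4) = -15941*(-1/4) = 15941/4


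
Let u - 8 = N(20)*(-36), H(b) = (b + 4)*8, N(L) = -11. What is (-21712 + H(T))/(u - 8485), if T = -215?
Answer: 23400/8081 ≈ 2.8957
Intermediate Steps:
H(b) = 32 + 8*b (H(b) = (4 + b)*8 = 32 + 8*b)
u = 404 (u = 8 - 11*(-36) = 8 + 396 = 404)
(-21712 + H(T))/(u - 8485) = (-21712 + (32 + 8*(-215)))/(404 - 8485) = (-21712 + (32 - 1720))/(-8081) = (-21712 - 1688)*(-1/8081) = -23400*(-1/8081) = 23400/8081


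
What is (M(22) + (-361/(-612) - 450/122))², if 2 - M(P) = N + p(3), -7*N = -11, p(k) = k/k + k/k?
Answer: 1489388364025/68290232976 ≈ 21.810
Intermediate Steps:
p(k) = 2 (p(k) = 1 + 1 = 2)
N = 11/7 (N = -⅐*(-11) = 11/7 ≈ 1.5714)
M(P) = -11/7 (M(P) = 2 - (11/7 + 2) = 2 - 1*25/7 = 2 - 25/7 = -11/7)
(M(22) + (-361/(-612) - 450/122))² = (-11/7 + (-361/(-612) - 450/122))² = (-11/7 + (-361*(-1/612) - 450*1/122))² = (-11/7 + (361/612 - 225/61))² = (-11/7 - 115679/37332)² = (-1220405/261324)² = 1489388364025/68290232976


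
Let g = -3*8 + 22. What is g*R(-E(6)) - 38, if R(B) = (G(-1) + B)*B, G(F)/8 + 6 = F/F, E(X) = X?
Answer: -590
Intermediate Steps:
g = -2 (g = -24 + 22 = -2)
G(F) = -40 (G(F) = -48 + 8*(F/F) = -48 + 8*1 = -48 + 8 = -40)
R(B) = B*(-40 + B) (R(B) = (-40 + B)*B = B*(-40 + B))
g*R(-E(6)) - 38 = -2*(-1*6)*(-40 - 1*6) - 38 = -(-12)*(-40 - 6) - 38 = -(-12)*(-46) - 38 = -2*276 - 38 = -552 - 38 = -590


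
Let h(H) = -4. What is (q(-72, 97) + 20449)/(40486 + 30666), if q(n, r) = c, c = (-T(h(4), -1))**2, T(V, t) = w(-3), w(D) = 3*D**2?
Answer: 10589/35576 ≈ 0.29764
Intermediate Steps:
T(V, t) = 27 (T(V, t) = 3*(-3)**2 = 3*9 = 27)
c = 729 (c = (-1*27)**2 = (-27)**2 = 729)
q(n, r) = 729
(q(-72, 97) + 20449)/(40486 + 30666) = (729 + 20449)/(40486 + 30666) = 21178/71152 = 21178*(1/71152) = 10589/35576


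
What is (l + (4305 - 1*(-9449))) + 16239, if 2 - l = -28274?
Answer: 58269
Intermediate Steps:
l = 28276 (l = 2 - 1*(-28274) = 2 + 28274 = 28276)
(l + (4305 - 1*(-9449))) + 16239 = (28276 + (4305 - 1*(-9449))) + 16239 = (28276 + (4305 + 9449)) + 16239 = (28276 + 13754) + 16239 = 42030 + 16239 = 58269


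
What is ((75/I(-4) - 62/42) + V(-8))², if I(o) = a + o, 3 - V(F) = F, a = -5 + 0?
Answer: 625/441 ≈ 1.4172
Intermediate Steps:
a = -5
V(F) = 3 - F
I(o) = -5 + o
((75/I(-4) - 62/42) + V(-8))² = ((75/(-5 - 4) - 62/42) + (3 - 1*(-8)))² = ((75/(-9) - 62*1/42) + (3 + 8))² = ((75*(-⅑) - 31/21) + 11)² = ((-25/3 - 31/21) + 11)² = (-206/21 + 11)² = (25/21)² = 625/441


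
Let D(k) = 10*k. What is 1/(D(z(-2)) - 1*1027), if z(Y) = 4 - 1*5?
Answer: -1/1037 ≈ -0.00096432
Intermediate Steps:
z(Y) = -1 (z(Y) = 4 - 5 = -1)
1/(D(z(-2)) - 1*1027) = 1/(10*(-1) - 1*1027) = 1/(-10 - 1027) = 1/(-1037) = -1/1037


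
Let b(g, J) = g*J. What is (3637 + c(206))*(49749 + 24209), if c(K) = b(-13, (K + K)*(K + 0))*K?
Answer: -16809438935682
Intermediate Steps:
b(g, J) = J*g
c(K) = -26*K**3 (c(K) = (((K + K)*(K + 0))*(-13))*K = (((2*K)*K)*(-13))*K = ((2*K**2)*(-13))*K = (-26*K**2)*K = -26*K**3)
(3637 + c(206))*(49749 + 24209) = (3637 - 26*206**3)*(49749 + 24209) = (3637 - 26*8741816)*73958 = (3637 - 227287216)*73958 = -227283579*73958 = -16809438935682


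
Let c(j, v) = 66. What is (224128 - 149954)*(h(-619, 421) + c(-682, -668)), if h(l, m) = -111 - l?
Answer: 42575876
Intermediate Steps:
(224128 - 149954)*(h(-619, 421) + c(-682, -668)) = (224128 - 149954)*((-111 - 1*(-619)) + 66) = 74174*((-111 + 619) + 66) = 74174*(508 + 66) = 74174*574 = 42575876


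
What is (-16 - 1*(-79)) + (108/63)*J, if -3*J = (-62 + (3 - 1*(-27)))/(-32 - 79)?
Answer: 48823/777 ≈ 62.835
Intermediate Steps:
J = -32/333 (J = -(-62 + (3 - 1*(-27)))/(3*(-32 - 79)) = -(-62 + (3 + 27))/(3*(-111)) = -(-62 + 30)*(-1)/(3*111) = -(-32)*(-1)/(3*111) = -⅓*32/111 = -32/333 ≈ -0.096096)
(-16 - 1*(-79)) + (108/63)*J = (-16 - 1*(-79)) + (108/63)*(-32/333) = (-16 + 79) + (108*(1/63))*(-32/333) = 63 + (12/7)*(-32/333) = 63 - 128/777 = 48823/777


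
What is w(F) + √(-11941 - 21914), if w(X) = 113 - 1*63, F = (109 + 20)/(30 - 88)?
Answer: 50 + I*√33855 ≈ 50.0 + 184.0*I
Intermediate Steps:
F = -129/58 (F = 129/(-58) = 129*(-1/58) = -129/58 ≈ -2.2241)
w(X) = 50 (w(X) = 113 - 63 = 50)
w(F) + √(-11941 - 21914) = 50 + √(-11941 - 21914) = 50 + √(-33855) = 50 + I*√33855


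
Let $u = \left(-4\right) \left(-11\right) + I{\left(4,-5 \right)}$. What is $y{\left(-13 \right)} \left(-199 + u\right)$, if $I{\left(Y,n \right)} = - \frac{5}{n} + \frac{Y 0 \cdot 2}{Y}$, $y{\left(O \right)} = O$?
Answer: $2002$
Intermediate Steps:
$I{\left(Y,n \right)} = - \frac{5}{n}$ ($I{\left(Y,n \right)} = - \frac{5}{n} + \frac{0 \cdot 2}{Y} = - \frac{5}{n} + \frac{0}{Y} = - \frac{5}{n} + 0 = - \frac{5}{n}$)
$u = 45$ ($u = \left(-4\right) \left(-11\right) - \frac{5}{-5} = 44 - -1 = 44 + 1 = 45$)
$y{\left(-13 \right)} \left(-199 + u\right) = - 13 \left(-199 + 45\right) = \left(-13\right) \left(-154\right) = 2002$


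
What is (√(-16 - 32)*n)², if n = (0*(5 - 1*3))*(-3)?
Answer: 0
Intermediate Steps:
n = 0 (n = (0*(5 - 3))*(-3) = (0*2)*(-3) = 0*(-3) = 0)
(√(-16 - 32)*n)² = (√(-16 - 32)*0)² = (√(-48)*0)² = ((4*I*√3)*0)² = 0² = 0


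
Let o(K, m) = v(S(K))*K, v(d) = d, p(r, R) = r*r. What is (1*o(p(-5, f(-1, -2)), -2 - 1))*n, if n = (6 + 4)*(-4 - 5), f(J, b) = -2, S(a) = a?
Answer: -56250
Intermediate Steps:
p(r, R) = r²
n = -90 (n = 10*(-9) = -90)
o(K, m) = K² (o(K, m) = K*K = K²)
(1*o(p(-5, f(-1, -2)), -2 - 1))*n = (1*((-5)²)²)*(-90) = (1*25²)*(-90) = (1*625)*(-90) = 625*(-90) = -56250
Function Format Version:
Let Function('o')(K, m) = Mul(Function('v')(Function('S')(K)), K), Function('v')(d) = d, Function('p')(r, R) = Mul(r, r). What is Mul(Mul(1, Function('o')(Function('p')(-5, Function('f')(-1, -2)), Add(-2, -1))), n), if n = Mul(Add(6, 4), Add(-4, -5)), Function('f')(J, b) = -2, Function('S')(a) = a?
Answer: -56250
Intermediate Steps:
Function('p')(r, R) = Pow(r, 2)
n = -90 (n = Mul(10, -9) = -90)
Function('o')(K, m) = Pow(K, 2) (Function('o')(K, m) = Mul(K, K) = Pow(K, 2))
Mul(Mul(1, Function('o')(Function('p')(-5, Function('f')(-1, -2)), Add(-2, -1))), n) = Mul(Mul(1, Pow(Pow(-5, 2), 2)), -90) = Mul(Mul(1, Pow(25, 2)), -90) = Mul(Mul(1, 625), -90) = Mul(625, -90) = -56250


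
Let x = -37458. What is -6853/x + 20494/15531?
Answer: 291366065/193920066 ≈ 1.5025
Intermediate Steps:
-6853/x + 20494/15531 = -6853/(-37458) + 20494/15531 = -6853*(-1/37458) + 20494*(1/15531) = 6853/37458 + 20494/15531 = 291366065/193920066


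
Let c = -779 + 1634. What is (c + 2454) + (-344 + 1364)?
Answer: 4329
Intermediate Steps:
c = 855
(c + 2454) + (-344 + 1364) = (855 + 2454) + (-344 + 1364) = 3309 + 1020 = 4329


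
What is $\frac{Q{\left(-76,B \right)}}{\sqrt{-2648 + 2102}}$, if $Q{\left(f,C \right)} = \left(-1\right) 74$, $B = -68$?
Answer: $\frac{37 i \sqrt{546}}{273} \approx 3.1669 i$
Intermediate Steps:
$Q{\left(f,C \right)} = -74$
$\frac{Q{\left(-76,B \right)}}{\sqrt{-2648 + 2102}} = - \frac{74}{\sqrt{-2648 + 2102}} = - \frac{74}{\sqrt{-546}} = - \frac{74}{i \sqrt{546}} = - 74 \left(- \frac{i \sqrt{546}}{546}\right) = \frac{37 i \sqrt{546}}{273}$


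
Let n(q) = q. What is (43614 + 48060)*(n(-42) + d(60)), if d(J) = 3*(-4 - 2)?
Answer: -5500440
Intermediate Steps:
d(J) = -18 (d(J) = 3*(-6) = -18)
(43614 + 48060)*(n(-42) + d(60)) = (43614 + 48060)*(-42 - 18) = 91674*(-60) = -5500440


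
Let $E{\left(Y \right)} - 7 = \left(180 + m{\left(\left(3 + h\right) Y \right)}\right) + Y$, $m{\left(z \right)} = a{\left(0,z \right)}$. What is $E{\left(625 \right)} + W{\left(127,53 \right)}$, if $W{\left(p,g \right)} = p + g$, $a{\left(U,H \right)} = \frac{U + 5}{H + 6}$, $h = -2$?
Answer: $\frac{625957}{631} \approx 992.01$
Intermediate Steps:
$a{\left(U,H \right)} = \frac{5 + U}{6 + H}$
$W{\left(p,g \right)} = g + p$
$m{\left(z \right)} = \frac{5}{6 + z}$ ($m{\left(z \right)} = \frac{5 + 0}{6 + z} = \frac{1}{6 + z} 5 = \frac{5}{6 + z}$)
$E{\left(Y \right)} = 187 + Y + \frac{5}{6 + Y}$ ($E{\left(Y \right)} = 7 + \left(\left(180 + \frac{5}{6 + \left(3 - 2\right) Y}\right) + Y\right) = 7 + \left(\left(180 + \frac{5}{6 + 1 Y}\right) + Y\right) = 7 + \left(\left(180 + \frac{5}{6 + Y}\right) + Y\right) = 7 + \left(180 + Y + \frac{5}{6 + Y}\right) = 187 + Y + \frac{5}{6 + Y}$)
$E{\left(625 \right)} + W{\left(127,53 \right)} = \frac{5 + \left(6 + 625\right) \left(187 + 625\right)}{6 + 625} + \left(53 + 127\right) = \frac{5 + 631 \cdot 812}{631} + 180 = \frac{5 + 512372}{631} + 180 = \frac{1}{631} \cdot 512377 + 180 = \frac{512377}{631} + 180 = \frac{625957}{631}$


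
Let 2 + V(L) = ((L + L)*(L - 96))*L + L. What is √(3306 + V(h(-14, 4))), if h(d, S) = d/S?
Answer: √3451/2 ≈ 29.373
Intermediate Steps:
V(L) = -2 + L + 2*L²*(-96 + L) (V(L) = -2 + (((L + L)*(L - 96))*L + L) = -2 + (((2*L)*(-96 + L))*L + L) = -2 + ((2*L*(-96 + L))*L + L) = -2 + (2*L²*(-96 + L) + L) = -2 + (L + 2*L²*(-96 + L)) = -2 + L + 2*L²*(-96 + L))
√(3306 + V(h(-14, 4))) = √(3306 + (-2 - 14/4 - 192*(-14/4)² + 2*(-14/4)³)) = √(3306 + (-2 - 14*¼ - 192*(-14*¼)² + 2*(-14*¼)³)) = √(3306 + (-2 - 7/2 - 192*(-7/2)² + 2*(-7/2)³)) = √(3306 + (-2 - 7/2 - 192*49/4 + 2*(-343/8))) = √(3306 + (-2 - 7/2 - 2352 - 343/4)) = √(3306 - 9773/4) = √(3451/4) = √3451/2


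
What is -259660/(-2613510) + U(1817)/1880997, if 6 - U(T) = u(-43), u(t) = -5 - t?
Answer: 16277868290/163866815649 ≈ 0.099336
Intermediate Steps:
U(T) = -32 (U(T) = 6 - (-5 - 1*(-43)) = 6 - (-5 + 43) = 6 - 1*38 = 6 - 38 = -32)
-259660/(-2613510) + U(1817)/1880997 = -259660/(-2613510) - 32/1880997 = -259660*(-1/2613510) - 32*1/1880997 = 25966/261351 - 32/1880997 = 16277868290/163866815649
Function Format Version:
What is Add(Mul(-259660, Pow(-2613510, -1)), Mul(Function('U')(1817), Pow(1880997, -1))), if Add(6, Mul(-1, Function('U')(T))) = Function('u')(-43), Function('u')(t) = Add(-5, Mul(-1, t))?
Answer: Rational(16277868290, 163866815649) ≈ 0.099336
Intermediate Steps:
Function('U')(T) = -32 (Function('U')(T) = Add(6, Mul(-1, Add(-5, Mul(-1, -43)))) = Add(6, Mul(-1, Add(-5, 43))) = Add(6, Mul(-1, 38)) = Add(6, -38) = -32)
Add(Mul(-259660, Pow(-2613510, -1)), Mul(Function('U')(1817), Pow(1880997, -1))) = Add(Mul(-259660, Pow(-2613510, -1)), Mul(-32, Pow(1880997, -1))) = Add(Mul(-259660, Rational(-1, 2613510)), Mul(-32, Rational(1, 1880997))) = Add(Rational(25966, 261351), Rational(-32, 1880997)) = Rational(16277868290, 163866815649)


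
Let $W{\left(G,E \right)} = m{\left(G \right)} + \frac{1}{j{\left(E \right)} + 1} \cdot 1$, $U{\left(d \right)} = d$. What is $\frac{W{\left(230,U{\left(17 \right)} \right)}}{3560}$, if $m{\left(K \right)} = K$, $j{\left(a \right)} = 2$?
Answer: $\frac{691}{10680} \approx 0.0647$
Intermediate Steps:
$W{\left(G,E \right)} = \frac{1}{3} + G$ ($W{\left(G,E \right)} = G + \frac{1}{2 + 1} \cdot 1 = G + \frac{1}{3} \cdot 1 = G + \frac{1}{3} = \frac{1}{3} + G$)
$\frac{W{\left(230,U{\left(17 \right)} \right)}}{3560} = \frac{\frac{1}{3} + 230}{3560} = \frac{691}{3} \cdot \frac{1}{3560} = \frac{691}{10680}$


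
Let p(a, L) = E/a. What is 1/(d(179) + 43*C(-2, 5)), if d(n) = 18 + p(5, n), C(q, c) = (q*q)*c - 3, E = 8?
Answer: 5/3753 ≈ 0.0013323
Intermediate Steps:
C(q, c) = -3 + c*q² (C(q, c) = q²*c - 3 = c*q² - 3 = -3 + c*q²)
p(a, L) = 8/a
d(n) = 98/5 (d(n) = 18 + 8/5 = 98/5)
1/(d(179) + 43*C(-2, 5)) = 1/(98/5 + 43*(-3 + 5*(-2)²)) = 1/(98/5 + 43*(-3 + 5*4)) = 1/(98/5 + 43*(-3 + 20)) = 1/(98/5 + 43*17) = 1/(98/5 + 731) = 1/(3753/5) = 5/3753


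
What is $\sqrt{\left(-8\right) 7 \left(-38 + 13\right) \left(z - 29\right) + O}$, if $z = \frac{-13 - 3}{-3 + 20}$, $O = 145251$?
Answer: $\frac{\sqrt{29863339}}{17} \approx 321.46$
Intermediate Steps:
$z = - \frac{16}{17} \approx -0.94118$
$\sqrt{\left(-8\right) 7 \left(-38 + 13\right) \left(z - 29\right) + O} = \sqrt{\left(-8\right) 7 \left(-38 + 13\right) \left(- \frac{16}{17} - 29\right) + 145251} = \sqrt{- 56 \left(\left(-25\right) \left(- \frac{509}{17}\right)\right) + 145251} = \sqrt{\left(-56\right) \frac{12725}{17} + 145251} = \sqrt{- \frac{712600}{17} + 145251} = \sqrt{\frac{1756667}{17}} = \frac{\sqrt{29863339}}{17}$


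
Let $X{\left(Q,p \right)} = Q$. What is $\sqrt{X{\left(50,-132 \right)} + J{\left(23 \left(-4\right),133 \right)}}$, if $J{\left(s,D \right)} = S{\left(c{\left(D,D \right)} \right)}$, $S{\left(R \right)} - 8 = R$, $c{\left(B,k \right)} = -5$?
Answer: $\sqrt{53} \approx 7.2801$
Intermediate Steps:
$S{\left(R \right)} = 8 + R$
$J{\left(s,D \right)} = 3$ ($J{\left(s,D \right)} = 8 - 5 = 3$)
$\sqrt{X{\left(50,-132 \right)} + J{\left(23 \left(-4\right),133 \right)}} = \sqrt{50 + 3} = \sqrt{53}$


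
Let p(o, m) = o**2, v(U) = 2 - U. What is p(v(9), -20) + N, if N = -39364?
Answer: -39315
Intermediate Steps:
p(v(9), -20) + N = (2 - 1*9)**2 - 39364 = (2 - 9)**2 - 39364 = (-7)**2 - 39364 = 49 - 39364 = -39315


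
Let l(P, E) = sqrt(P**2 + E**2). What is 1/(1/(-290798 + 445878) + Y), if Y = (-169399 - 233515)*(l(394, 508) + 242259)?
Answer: -2347490605352828091320/229135870920443435772092656270241 + 96900036958496000*sqrt(4133)/229135870920443435772092656270241 ≈ -1.0218e-11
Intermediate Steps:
l(P, E) = sqrt(E**2 + P**2)
Y = -97609542726 - 4029140*sqrt(4133) (Y = (-169399 - 233515)*(sqrt(508**2 + 394**2) + 242259) = -402914*(sqrt(258064 + 155236) + 242259) = -402914*(sqrt(413300) + 242259) = -402914*(10*sqrt(4133) + 242259) = -402914*(242259 + 10*sqrt(4133)) = -97609542726 - 4029140*sqrt(4133) ≈ -9.7869e+10)
1/(1/(-290798 + 445878) + Y) = 1/(1/(-290798 + 445878) + (-97609542726 - 4029140*sqrt(4133))) = 1/(1/155080 + (-97609542726 - 4029140*sqrt(4133))) = 1/(-15137287885948079/155080 - 4029140*sqrt(4133))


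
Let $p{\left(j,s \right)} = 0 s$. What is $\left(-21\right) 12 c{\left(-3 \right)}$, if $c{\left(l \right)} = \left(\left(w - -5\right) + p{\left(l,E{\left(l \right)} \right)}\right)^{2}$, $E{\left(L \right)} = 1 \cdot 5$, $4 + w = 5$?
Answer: $-9072$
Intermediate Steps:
$w = 1$ ($w = -4 + 5 = 1$)
$E{\left(L \right)} = 5$
$p{\left(j,s \right)} = 0$
$c{\left(l \right)} = 36$ ($c{\left(l \right)} = \left(\left(1 - -5\right) + 0\right)^{2} = \left(\left(1 + 5\right) + 0\right)^{2} = \left(6 + 0\right)^{2} = 6^{2} = 36$)
$\left(-21\right) 12 c{\left(-3 \right)} = \left(-21\right) 12 \cdot 36 = \left(-252\right) 36 = -9072$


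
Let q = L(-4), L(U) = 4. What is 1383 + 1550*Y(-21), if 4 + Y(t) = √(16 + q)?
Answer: -4817 + 3100*√5 ≈ 2114.8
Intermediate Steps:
q = 4
Y(t) = -4 + 2*√5 (Y(t) = -4 + √(16 + 4) = -4 + √20 = -4 + 2*√5)
1383 + 1550*Y(-21) = 1383 + 1550*(-4 + 2*√5) = 1383 + (-6200 + 3100*√5) = -4817 + 3100*√5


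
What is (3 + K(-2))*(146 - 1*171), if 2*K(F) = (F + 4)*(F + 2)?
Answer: -75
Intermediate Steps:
K(F) = (2 + F)*(4 + F)/2 (K(F) = ((F + 4)*(F + 2))/2 = ((4 + F)*(2 + F))/2 = ((2 + F)*(4 + F))/2 = (2 + F)*(4 + F)/2)
(3 + K(-2))*(146 - 1*171) = (3 + (4 + (½)*(-2)² + 3*(-2)))*(146 - 1*171) = (3 + (4 + (½)*4 - 6))*(146 - 171) = (3 + (4 + 2 - 6))*(-25) = (3 + 0)*(-25) = 3*(-25) = -75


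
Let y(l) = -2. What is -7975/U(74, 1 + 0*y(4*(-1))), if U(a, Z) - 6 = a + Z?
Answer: -7975/81 ≈ -98.457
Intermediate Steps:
U(a, Z) = 6 + Z + a (U(a, Z) = 6 + (a + Z) = 6 + (Z + a) = 6 + Z + a)
-7975/U(74, 1 + 0*y(4*(-1))) = -7975/(6 + (1 + 0*(-2)) + 74) = -7975/(6 + (1 + 0) + 74) = -7975/(6 + 1 + 74) = -7975/81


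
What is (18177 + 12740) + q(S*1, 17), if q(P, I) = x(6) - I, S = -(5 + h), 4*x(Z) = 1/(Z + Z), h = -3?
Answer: 1483201/48 ≈ 30900.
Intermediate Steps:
x(Z) = 1/(8*Z) (x(Z) = 1/(4*(Z + Z)) = 1/(4*((2*Z))) = (1/(2*Z))/4 = 1/(8*Z))
S = -2 (S = -(5 - 3) = -1*2 = -2)
q(P, I) = 1/48 - I (q(P, I) = (⅛)/6 - I = (⅛)*(⅙) - I = 1/48 - I)
(18177 + 12740) + q(S*1, 17) = (18177 + 12740) + (1/48 - 1*17) = 30917 + (1/48 - 17) = 30917 - 815/48 = 1483201/48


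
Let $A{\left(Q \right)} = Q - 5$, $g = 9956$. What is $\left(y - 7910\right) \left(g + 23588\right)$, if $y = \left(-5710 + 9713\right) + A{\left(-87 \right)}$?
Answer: $-134142456$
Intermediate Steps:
$A{\left(Q \right)} = -5 + Q$ ($A{\left(Q \right)} = Q - 5 = -5 + Q$)
$y = 3911$ ($y = \left(-5710 + 9713\right) - 92 = 4003 - 92 = 3911$)
$\left(y - 7910\right) \left(g + 23588\right) = \left(3911 - 7910\right) \left(9956 + 23588\right) = \left(-3999\right) 33544 = -134142456$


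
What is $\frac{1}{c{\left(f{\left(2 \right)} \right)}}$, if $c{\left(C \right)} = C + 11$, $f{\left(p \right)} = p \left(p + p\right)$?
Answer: $\frac{1}{19} \approx 0.052632$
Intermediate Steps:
$f{\left(p \right)} = 2 p^{2}$ ($f{\left(p \right)} = p 2 p = 2 p^{2}$)
$c{\left(C \right)} = 11 + C$
$\frac{1}{c{\left(f{\left(2 \right)} \right)}} = \frac{1}{11 + 2 \cdot 2^{2}} = \frac{1}{11 + 2 \cdot 4} = \frac{1}{11 + 8} = \frac{1}{19}$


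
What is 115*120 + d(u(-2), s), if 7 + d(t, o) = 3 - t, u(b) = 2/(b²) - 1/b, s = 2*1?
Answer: 13795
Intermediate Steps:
s = 2
u(b) = -1/b + 2/b² (u(b) = 2/b² - 1/b = -1/b + 2/b²)
d(t, o) = -4 - t (d(t, o) = -7 + (3 - t) = -4 - t)
115*120 + d(u(-2), s) = 115*120 + (-4 - (2 - 1*(-2))/(-2)²) = 13800 + (-4 - (2 + 2)/4) = 13800 + (-4 - 4/4) = 13800 + (-4 - 1*1) = 13800 + (-4 - 1) = 13800 - 5 = 13795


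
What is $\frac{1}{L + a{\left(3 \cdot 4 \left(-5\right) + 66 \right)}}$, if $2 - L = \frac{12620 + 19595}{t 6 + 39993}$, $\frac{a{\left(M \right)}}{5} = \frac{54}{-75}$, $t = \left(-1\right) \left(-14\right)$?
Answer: $- \frac{200385}{481691} \approx -0.416$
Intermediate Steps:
$t = 14$
$a{\left(M \right)} = - \frac{18}{5}$ ($a{\left(M \right)} = 5 \frac{54}{-75} = 5 \cdot 54 \left(- \frac{1}{75}\right) = 5 \left(- \frac{18}{25}\right) = - \frac{18}{5}$)
$L = \frac{47939}{40077}$ ($L = 2 - \frac{12620 + 19595}{14 \cdot 6 + 39993} = 2 - \frac{32215}{84 + 39993} = 2 - \frac{32215}{40077} = \frac{47939}{40077} \approx 1.1962$)
$\frac{1}{L + a{\left(3 \cdot 4 \left(-5\right) + 66 \right)}} = \frac{1}{\frac{47939}{40077} - \frac{18}{5}} = \frac{1}{- \frac{481691}{200385}} = - \frac{200385}{481691}$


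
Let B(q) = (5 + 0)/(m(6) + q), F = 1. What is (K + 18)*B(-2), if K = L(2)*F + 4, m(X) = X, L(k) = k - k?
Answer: 55/2 ≈ 27.500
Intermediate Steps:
L(k) = 0
B(q) = 5/(6 + q) (B(q) = (5 + 0)/(6 + q) = 5/(6 + q))
K = 4 (K = 0*1 + 4 = 0 + 4 = 4)
(K + 18)*B(-2) = (4 + 18)*(5/(6 - 2)) = 22*(5/4) = 55/2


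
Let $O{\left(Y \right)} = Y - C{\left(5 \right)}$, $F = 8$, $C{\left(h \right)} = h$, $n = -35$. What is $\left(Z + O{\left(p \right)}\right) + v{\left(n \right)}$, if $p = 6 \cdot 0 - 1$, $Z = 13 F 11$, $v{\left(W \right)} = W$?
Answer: $1103$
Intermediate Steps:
$Z = 1144$ ($Z = 13 \cdot 8 \cdot 11 = 104 \cdot 11 = 1144$)
$p = -1$ ($p = 0 - 1 = -1$)
$O{\left(Y \right)} = -5 + Y$ ($O{\left(Y \right)} = Y - 5 = -5 + Y$)
$\left(Z + O{\left(p \right)}\right) + v{\left(n \right)} = \left(1144 - 6\right) - 35 = 1138 - 35 = 1103$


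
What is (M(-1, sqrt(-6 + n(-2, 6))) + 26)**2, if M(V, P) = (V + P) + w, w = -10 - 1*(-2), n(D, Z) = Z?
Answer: 289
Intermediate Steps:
w = -8 (w = -10 + 2 = -8)
M(V, P) = -8 + P + V (M(V, P) = (V + P) - 8 = (P + V) - 8 = -8 + P + V)
(M(-1, sqrt(-6 + n(-2, 6))) + 26)**2 = ((-8 + sqrt(-6 + 6) - 1) + 26)**2 = ((-8 + sqrt(0) - 1) + 26)**2 = ((-8 + 0 - 1) + 26)**2 = (-9 + 26)**2 = 17**2 = 289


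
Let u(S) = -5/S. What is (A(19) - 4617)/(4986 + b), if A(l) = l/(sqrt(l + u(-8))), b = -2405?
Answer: -4617/2581 + 38*sqrt(314)/405217 ≈ -1.7872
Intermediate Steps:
A(l) = l/sqrt(5/8 + l) (A(l) = l/(sqrt(l - 5/(-8))) = l/(sqrt(l - 5*(-1/8))) = l/(sqrt(l + 5/8)) = l/(sqrt(5/8 + l)) = l/sqrt(5/8 + l))
(A(19) - 4617)/(4986 + b) = (2*19*sqrt(2)/sqrt(5 + 8*19) - 4617)/(4986 - 2405) = (2*19*sqrt(2)/sqrt(5 + 152) - 4617)/2581 = (2*19*sqrt(2)/sqrt(157) - 4617)*(1/2581) = (2*19*sqrt(2)*(sqrt(157)/157) - 4617)*(1/2581) = (38*sqrt(314)/157 - 4617)*(1/2581) = (-4617 + 38*sqrt(314)/157)*(1/2581) = -4617/2581 + 38*sqrt(314)/405217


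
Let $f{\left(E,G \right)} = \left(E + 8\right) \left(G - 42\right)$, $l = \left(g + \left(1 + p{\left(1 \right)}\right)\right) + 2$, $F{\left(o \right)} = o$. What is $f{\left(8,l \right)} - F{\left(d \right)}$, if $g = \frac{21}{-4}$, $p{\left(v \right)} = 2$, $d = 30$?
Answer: $-706$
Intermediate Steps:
$g = - \frac{21}{4}$ ($g = 21 \left(- \frac{1}{4}\right) = - \frac{21}{4} \approx -5.25$)
$l = - \frac{1}{4}$ ($l = \left(- \frac{21}{4} + \left(1 + 2\right)\right) + 2 = \left(- \frac{21}{4} + 3\right) + 2 = - \frac{9}{4} + 2 = - \frac{1}{4} \approx -0.25$)
$f{\left(E,G \right)} = \left(-42 + G\right) \left(8 + E\right)$ ($f{\left(E,G \right)} = \left(8 + E\right) \left(-42 + G\right) = \left(-42 + G\right) \left(8 + E\right)$)
$f{\left(8,l \right)} - F{\left(d \right)} = \left(-336 - 336 + 8 \left(- \frac{1}{4}\right) + 8 \left(- \frac{1}{4}\right)\right) - 30 = \left(-336 - 336 - 2 - 2\right) - 30 = -676 - 30 = -706$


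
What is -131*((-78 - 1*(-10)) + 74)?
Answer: -786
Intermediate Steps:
-131*((-78 - 1*(-10)) + 74) = -131*((-78 + 10) + 74) = -131*(-68 + 74) = -131*6 = -786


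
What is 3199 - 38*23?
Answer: 2325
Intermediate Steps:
3199 - 38*23 = 3199 - 1*874 = 3199 - 874 = 2325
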